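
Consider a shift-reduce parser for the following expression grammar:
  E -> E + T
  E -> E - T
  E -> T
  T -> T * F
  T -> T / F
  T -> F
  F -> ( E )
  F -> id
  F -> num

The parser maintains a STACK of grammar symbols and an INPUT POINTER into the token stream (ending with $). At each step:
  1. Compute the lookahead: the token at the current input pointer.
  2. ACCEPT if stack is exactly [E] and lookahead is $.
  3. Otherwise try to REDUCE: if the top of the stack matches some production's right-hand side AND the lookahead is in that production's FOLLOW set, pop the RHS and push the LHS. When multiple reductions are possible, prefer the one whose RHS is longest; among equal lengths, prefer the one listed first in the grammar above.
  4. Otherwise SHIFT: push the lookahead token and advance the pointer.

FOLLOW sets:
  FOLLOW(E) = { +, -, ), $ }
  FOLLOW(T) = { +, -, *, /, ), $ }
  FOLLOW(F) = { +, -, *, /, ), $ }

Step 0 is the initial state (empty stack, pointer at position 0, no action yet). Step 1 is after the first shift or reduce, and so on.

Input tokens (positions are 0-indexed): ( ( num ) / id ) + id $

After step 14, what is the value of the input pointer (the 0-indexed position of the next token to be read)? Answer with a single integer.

Answer: 6

Derivation:
Step 1: shift (. Stack=[(] ptr=1 lookahead=( remaining=[( num ) / id ) + id $]
Step 2: shift (. Stack=[( (] ptr=2 lookahead=num remaining=[num ) / id ) + id $]
Step 3: shift num. Stack=[( ( num] ptr=3 lookahead=) remaining=[) / id ) + id $]
Step 4: reduce F->num. Stack=[( ( F] ptr=3 lookahead=) remaining=[) / id ) + id $]
Step 5: reduce T->F. Stack=[( ( T] ptr=3 lookahead=) remaining=[) / id ) + id $]
Step 6: reduce E->T. Stack=[( ( E] ptr=3 lookahead=) remaining=[) / id ) + id $]
Step 7: shift ). Stack=[( ( E )] ptr=4 lookahead=/ remaining=[/ id ) + id $]
Step 8: reduce F->( E ). Stack=[( F] ptr=4 lookahead=/ remaining=[/ id ) + id $]
Step 9: reduce T->F. Stack=[( T] ptr=4 lookahead=/ remaining=[/ id ) + id $]
Step 10: shift /. Stack=[( T /] ptr=5 lookahead=id remaining=[id ) + id $]
Step 11: shift id. Stack=[( T / id] ptr=6 lookahead=) remaining=[) + id $]
Step 12: reduce F->id. Stack=[( T / F] ptr=6 lookahead=) remaining=[) + id $]
Step 13: reduce T->T / F. Stack=[( T] ptr=6 lookahead=) remaining=[) + id $]
Step 14: reduce E->T. Stack=[( E] ptr=6 lookahead=) remaining=[) + id $]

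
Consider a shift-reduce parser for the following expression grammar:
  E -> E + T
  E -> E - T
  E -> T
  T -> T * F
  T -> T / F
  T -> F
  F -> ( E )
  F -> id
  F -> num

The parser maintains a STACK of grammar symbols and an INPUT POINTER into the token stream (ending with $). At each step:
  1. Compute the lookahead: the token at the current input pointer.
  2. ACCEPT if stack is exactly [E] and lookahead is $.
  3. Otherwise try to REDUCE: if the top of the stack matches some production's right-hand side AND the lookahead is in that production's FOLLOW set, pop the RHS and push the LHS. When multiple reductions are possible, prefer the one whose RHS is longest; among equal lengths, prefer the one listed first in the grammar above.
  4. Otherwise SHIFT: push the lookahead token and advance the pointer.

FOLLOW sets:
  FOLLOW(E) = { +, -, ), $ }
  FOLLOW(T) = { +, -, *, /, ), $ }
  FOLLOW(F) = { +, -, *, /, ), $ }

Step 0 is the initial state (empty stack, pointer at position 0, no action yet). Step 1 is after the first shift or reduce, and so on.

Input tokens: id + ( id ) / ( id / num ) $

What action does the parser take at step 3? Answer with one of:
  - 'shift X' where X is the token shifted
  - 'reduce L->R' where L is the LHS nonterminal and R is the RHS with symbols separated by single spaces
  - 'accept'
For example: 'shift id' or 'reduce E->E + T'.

Step 1: shift id. Stack=[id] ptr=1 lookahead=+ remaining=[+ ( id ) / ( id / num ) $]
Step 2: reduce F->id. Stack=[F] ptr=1 lookahead=+ remaining=[+ ( id ) / ( id / num ) $]
Step 3: reduce T->F. Stack=[T] ptr=1 lookahead=+ remaining=[+ ( id ) / ( id / num ) $]

Answer: reduce T->F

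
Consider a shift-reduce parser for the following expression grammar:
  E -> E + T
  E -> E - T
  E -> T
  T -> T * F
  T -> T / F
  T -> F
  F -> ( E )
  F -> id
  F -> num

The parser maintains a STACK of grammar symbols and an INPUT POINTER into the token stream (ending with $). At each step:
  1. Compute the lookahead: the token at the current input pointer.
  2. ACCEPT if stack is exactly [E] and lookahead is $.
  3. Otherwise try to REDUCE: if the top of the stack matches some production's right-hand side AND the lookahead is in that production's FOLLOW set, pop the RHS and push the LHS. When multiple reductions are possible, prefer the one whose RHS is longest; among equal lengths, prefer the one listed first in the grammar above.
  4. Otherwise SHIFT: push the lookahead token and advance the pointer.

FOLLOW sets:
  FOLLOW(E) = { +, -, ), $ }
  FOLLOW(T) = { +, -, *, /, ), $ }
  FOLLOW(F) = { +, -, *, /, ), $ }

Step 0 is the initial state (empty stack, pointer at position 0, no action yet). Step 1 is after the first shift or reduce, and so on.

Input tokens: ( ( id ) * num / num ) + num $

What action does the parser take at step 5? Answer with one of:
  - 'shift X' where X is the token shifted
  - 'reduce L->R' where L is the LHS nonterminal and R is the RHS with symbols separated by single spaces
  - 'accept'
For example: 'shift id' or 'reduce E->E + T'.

Answer: reduce T->F

Derivation:
Step 1: shift (. Stack=[(] ptr=1 lookahead=( remaining=[( id ) * num / num ) + num $]
Step 2: shift (. Stack=[( (] ptr=2 lookahead=id remaining=[id ) * num / num ) + num $]
Step 3: shift id. Stack=[( ( id] ptr=3 lookahead=) remaining=[) * num / num ) + num $]
Step 4: reduce F->id. Stack=[( ( F] ptr=3 lookahead=) remaining=[) * num / num ) + num $]
Step 5: reduce T->F. Stack=[( ( T] ptr=3 lookahead=) remaining=[) * num / num ) + num $]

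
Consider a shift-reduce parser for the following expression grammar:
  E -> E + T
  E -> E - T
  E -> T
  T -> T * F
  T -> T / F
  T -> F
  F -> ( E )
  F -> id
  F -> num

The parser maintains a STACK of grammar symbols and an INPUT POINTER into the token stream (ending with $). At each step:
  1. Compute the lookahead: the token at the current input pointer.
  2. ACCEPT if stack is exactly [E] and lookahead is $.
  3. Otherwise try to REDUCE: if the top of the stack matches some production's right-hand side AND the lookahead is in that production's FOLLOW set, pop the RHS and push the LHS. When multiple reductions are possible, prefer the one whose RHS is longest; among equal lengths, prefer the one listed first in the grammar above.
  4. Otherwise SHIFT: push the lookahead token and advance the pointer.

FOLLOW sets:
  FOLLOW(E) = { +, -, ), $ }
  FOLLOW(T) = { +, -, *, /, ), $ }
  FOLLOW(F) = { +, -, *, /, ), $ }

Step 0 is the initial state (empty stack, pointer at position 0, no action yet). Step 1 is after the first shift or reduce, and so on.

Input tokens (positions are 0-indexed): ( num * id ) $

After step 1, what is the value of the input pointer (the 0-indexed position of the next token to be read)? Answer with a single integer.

Answer: 1

Derivation:
Step 1: shift (. Stack=[(] ptr=1 lookahead=num remaining=[num * id ) $]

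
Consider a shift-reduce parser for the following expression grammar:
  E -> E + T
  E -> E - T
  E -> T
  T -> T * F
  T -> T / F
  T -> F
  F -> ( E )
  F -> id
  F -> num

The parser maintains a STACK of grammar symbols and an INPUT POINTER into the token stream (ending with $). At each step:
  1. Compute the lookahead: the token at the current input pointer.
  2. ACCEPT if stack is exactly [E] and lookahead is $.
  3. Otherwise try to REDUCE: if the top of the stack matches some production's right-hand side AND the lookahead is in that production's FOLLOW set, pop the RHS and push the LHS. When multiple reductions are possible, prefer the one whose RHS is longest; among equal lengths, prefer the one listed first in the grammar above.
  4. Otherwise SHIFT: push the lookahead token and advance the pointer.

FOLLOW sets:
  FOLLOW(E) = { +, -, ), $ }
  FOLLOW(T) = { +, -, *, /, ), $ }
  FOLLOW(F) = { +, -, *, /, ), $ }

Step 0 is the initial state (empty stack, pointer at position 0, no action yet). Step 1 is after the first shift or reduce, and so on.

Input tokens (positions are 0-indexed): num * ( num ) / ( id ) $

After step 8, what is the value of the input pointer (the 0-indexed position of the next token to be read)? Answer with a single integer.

Step 1: shift num. Stack=[num] ptr=1 lookahead=* remaining=[* ( num ) / ( id ) $]
Step 2: reduce F->num. Stack=[F] ptr=1 lookahead=* remaining=[* ( num ) / ( id ) $]
Step 3: reduce T->F. Stack=[T] ptr=1 lookahead=* remaining=[* ( num ) / ( id ) $]
Step 4: shift *. Stack=[T *] ptr=2 lookahead=( remaining=[( num ) / ( id ) $]
Step 5: shift (. Stack=[T * (] ptr=3 lookahead=num remaining=[num ) / ( id ) $]
Step 6: shift num. Stack=[T * ( num] ptr=4 lookahead=) remaining=[) / ( id ) $]
Step 7: reduce F->num. Stack=[T * ( F] ptr=4 lookahead=) remaining=[) / ( id ) $]
Step 8: reduce T->F. Stack=[T * ( T] ptr=4 lookahead=) remaining=[) / ( id ) $]

Answer: 4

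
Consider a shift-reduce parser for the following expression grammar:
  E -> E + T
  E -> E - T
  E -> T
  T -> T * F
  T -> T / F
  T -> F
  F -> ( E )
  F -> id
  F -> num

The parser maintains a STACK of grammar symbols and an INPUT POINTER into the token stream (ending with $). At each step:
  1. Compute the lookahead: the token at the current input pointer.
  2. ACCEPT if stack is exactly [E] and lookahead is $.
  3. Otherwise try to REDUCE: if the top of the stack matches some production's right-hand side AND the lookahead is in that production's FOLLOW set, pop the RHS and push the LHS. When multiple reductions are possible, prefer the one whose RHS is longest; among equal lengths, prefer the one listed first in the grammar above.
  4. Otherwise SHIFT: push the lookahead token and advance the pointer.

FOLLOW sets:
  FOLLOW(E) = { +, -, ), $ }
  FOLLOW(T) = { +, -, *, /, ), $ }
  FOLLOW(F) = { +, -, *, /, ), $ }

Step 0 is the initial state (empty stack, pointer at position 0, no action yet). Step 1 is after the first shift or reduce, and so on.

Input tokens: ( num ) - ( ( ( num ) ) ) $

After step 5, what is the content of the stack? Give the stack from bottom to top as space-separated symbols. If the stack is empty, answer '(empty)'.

Answer: ( E

Derivation:
Step 1: shift (. Stack=[(] ptr=1 lookahead=num remaining=[num ) - ( ( ( num ) ) ) $]
Step 2: shift num. Stack=[( num] ptr=2 lookahead=) remaining=[) - ( ( ( num ) ) ) $]
Step 3: reduce F->num. Stack=[( F] ptr=2 lookahead=) remaining=[) - ( ( ( num ) ) ) $]
Step 4: reduce T->F. Stack=[( T] ptr=2 lookahead=) remaining=[) - ( ( ( num ) ) ) $]
Step 5: reduce E->T. Stack=[( E] ptr=2 lookahead=) remaining=[) - ( ( ( num ) ) ) $]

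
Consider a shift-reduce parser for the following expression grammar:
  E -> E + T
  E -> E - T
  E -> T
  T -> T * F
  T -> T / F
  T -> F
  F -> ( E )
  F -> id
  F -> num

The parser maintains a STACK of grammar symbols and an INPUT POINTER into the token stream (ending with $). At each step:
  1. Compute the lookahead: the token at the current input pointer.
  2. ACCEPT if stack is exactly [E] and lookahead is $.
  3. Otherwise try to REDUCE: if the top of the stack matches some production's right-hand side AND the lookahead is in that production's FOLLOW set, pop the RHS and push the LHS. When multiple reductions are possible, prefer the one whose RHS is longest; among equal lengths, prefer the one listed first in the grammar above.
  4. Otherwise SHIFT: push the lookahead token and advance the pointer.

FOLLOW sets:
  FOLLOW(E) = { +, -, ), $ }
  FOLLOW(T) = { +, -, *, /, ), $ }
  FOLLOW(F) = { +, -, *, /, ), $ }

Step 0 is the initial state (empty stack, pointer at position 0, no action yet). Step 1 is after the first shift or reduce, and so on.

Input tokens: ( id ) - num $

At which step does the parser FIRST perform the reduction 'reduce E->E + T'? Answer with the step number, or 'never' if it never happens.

Answer: never

Derivation:
Step 1: shift (. Stack=[(] ptr=1 lookahead=id remaining=[id ) - num $]
Step 2: shift id. Stack=[( id] ptr=2 lookahead=) remaining=[) - num $]
Step 3: reduce F->id. Stack=[( F] ptr=2 lookahead=) remaining=[) - num $]
Step 4: reduce T->F. Stack=[( T] ptr=2 lookahead=) remaining=[) - num $]
Step 5: reduce E->T. Stack=[( E] ptr=2 lookahead=) remaining=[) - num $]
Step 6: shift ). Stack=[( E )] ptr=3 lookahead=- remaining=[- num $]
Step 7: reduce F->( E ). Stack=[F] ptr=3 lookahead=- remaining=[- num $]
Step 8: reduce T->F. Stack=[T] ptr=3 lookahead=- remaining=[- num $]
Step 9: reduce E->T. Stack=[E] ptr=3 lookahead=- remaining=[- num $]
Step 10: shift -. Stack=[E -] ptr=4 lookahead=num remaining=[num $]
Step 11: shift num. Stack=[E - num] ptr=5 lookahead=$ remaining=[$]
Step 12: reduce F->num. Stack=[E - F] ptr=5 lookahead=$ remaining=[$]
Step 13: reduce T->F. Stack=[E - T] ptr=5 lookahead=$ remaining=[$]
Step 14: reduce E->E - T. Stack=[E] ptr=5 lookahead=$ remaining=[$]
Step 15: accept. Stack=[E] ptr=5 lookahead=$ remaining=[$]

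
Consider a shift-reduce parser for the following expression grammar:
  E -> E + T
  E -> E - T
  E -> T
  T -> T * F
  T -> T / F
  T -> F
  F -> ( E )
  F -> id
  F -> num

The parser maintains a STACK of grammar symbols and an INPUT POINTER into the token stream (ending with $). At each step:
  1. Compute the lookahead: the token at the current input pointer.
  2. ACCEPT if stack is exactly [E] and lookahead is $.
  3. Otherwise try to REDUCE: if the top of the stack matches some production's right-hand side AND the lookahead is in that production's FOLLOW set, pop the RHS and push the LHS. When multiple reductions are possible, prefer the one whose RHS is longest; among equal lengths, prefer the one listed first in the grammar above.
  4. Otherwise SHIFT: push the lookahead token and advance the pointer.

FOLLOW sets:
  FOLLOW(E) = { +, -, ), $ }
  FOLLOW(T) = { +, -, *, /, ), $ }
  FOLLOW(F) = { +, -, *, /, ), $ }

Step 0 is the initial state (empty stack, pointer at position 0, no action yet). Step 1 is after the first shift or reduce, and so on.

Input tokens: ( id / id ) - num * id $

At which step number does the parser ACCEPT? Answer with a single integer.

Step 1: shift (. Stack=[(] ptr=1 lookahead=id remaining=[id / id ) - num * id $]
Step 2: shift id. Stack=[( id] ptr=2 lookahead=/ remaining=[/ id ) - num * id $]
Step 3: reduce F->id. Stack=[( F] ptr=2 lookahead=/ remaining=[/ id ) - num * id $]
Step 4: reduce T->F. Stack=[( T] ptr=2 lookahead=/ remaining=[/ id ) - num * id $]
Step 5: shift /. Stack=[( T /] ptr=3 lookahead=id remaining=[id ) - num * id $]
Step 6: shift id. Stack=[( T / id] ptr=4 lookahead=) remaining=[) - num * id $]
Step 7: reduce F->id. Stack=[( T / F] ptr=4 lookahead=) remaining=[) - num * id $]
Step 8: reduce T->T / F. Stack=[( T] ptr=4 lookahead=) remaining=[) - num * id $]
Step 9: reduce E->T. Stack=[( E] ptr=4 lookahead=) remaining=[) - num * id $]
Step 10: shift ). Stack=[( E )] ptr=5 lookahead=- remaining=[- num * id $]
Step 11: reduce F->( E ). Stack=[F] ptr=5 lookahead=- remaining=[- num * id $]
Step 12: reduce T->F. Stack=[T] ptr=5 lookahead=- remaining=[- num * id $]
Step 13: reduce E->T. Stack=[E] ptr=5 lookahead=- remaining=[- num * id $]
Step 14: shift -. Stack=[E -] ptr=6 lookahead=num remaining=[num * id $]
Step 15: shift num. Stack=[E - num] ptr=7 lookahead=* remaining=[* id $]
Step 16: reduce F->num. Stack=[E - F] ptr=7 lookahead=* remaining=[* id $]
Step 17: reduce T->F. Stack=[E - T] ptr=7 lookahead=* remaining=[* id $]
Step 18: shift *. Stack=[E - T *] ptr=8 lookahead=id remaining=[id $]
Step 19: shift id. Stack=[E - T * id] ptr=9 lookahead=$ remaining=[$]
Step 20: reduce F->id. Stack=[E - T * F] ptr=9 lookahead=$ remaining=[$]
Step 21: reduce T->T * F. Stack=[E - T] ptr=9 lookahead=$ remaining=[$]
Step 22: reduce E->E - T. Stack=[E] ptr=9 lookahead=$ remaining=[$]
Step 23: accept. Stack=[E] ptr=9 lookahead=$ remaining=[$]

Answer: 23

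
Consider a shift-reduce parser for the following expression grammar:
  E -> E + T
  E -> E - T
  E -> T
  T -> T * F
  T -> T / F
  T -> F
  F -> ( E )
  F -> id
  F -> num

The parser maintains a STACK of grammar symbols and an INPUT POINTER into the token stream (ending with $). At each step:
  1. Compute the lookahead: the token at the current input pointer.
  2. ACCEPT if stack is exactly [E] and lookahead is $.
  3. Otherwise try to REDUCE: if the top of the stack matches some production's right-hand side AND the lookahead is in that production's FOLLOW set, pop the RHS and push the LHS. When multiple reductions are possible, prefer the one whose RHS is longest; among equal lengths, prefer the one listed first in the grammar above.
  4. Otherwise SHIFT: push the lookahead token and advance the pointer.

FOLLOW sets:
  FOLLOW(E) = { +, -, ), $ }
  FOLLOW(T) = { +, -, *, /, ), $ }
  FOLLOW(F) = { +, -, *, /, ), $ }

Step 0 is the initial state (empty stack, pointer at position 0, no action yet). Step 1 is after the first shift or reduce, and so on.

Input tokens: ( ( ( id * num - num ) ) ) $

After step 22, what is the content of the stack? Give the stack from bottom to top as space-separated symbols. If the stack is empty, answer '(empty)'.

Answer: ( F

Derivation:
Step 1: shift (. Stack=[(] ptr=1 lookahead=( remaining=[( ( id * num - num ) ) ) $]
Step 2: shift (. Stack=[( (] ptr=2 lookahead=( remaining=[( id * num - num ) ) ) $]
Step 3: shift (. Stack=[( ( (] ptr=3 lookahead=id remaining=[id * num - num ) ) ) $]
Step 4: shift id. Stack=[( ( ( id] ptr=4 lookahead=* remaining=[* num - num ) ) ) $]
Step 5: reduce F->id. Stack=[( ( ( F] ptr=4 lookahead=* remaining=[* num - num ) ) ) $]
Step 6: reduce T->F. Stack=[( ( ( T] ptr=4 lookahead=* remaining=[* num - num ) ) ) $]
Step 7: shift *. Stack=[( ( ( T *] ptr=5 lookahead=num remaining=[num - num ) ) ) $]
Step 8: shift num. Stack=[( ( ( T * num] ptr=6 lookahead=- remaining=[- num ) ) ) $]
Step 9: reduce F->num. Stack=[( ( ( T * F] ptr=6 lookahead=- remaining=[- num ) ) ) $]
Step 10: reduce T->T * F. Stack=[( ( ( T] ptr=6 lookahead=- remaining=[- num ) ) ) $]
Step 11: reduce E->T. Stack=[( ( ( E] ptr=6 lookahead=- remaining=[- num ) ) ) $]
Step 12: shift -. Stack=[( ( ( E -] ptr=7 lookahead=num remaining=[num ) ) ) $]
Step 13: shift num. Stack=[( ( ( E - num] ptr=8 lookahead=) remaining=[) ) ) $]
Step 14: reduce F->num. Stack=[( ( ( E - F] ptr=8 lookahead=) remaining=[) ) ) $]
Step 15: reduce T->F. Stack=[( ( ( E - T] ptr=8 lookahead=) remaining=[) ) ) $]
Step 16: reduce E->E - T. Stack=[( ( ( E] ptr=8 lookahead=) remaining=[) ) ) $]
Step 17: shift ). Stack=[( ( ( E )] ptr=9 lookahead=) remaining=[) ) $]
Step 18: reduce F->( E ). Stack=[( ( F] ptr=9 lookahead=) remaining=[) ) $]
Step 19: reduce T->F. Stack=[( ( T] ptr=9 lookahead=) remaining=[) ) $]
Step 20: reduce E->T. Stack=[( ( E] ptr=9 lookahead=) remaining=[) ) $]
Step 21: shift ). Stack=[( ( E )] ptr=10 lookahead=) remaining=[) $]
Step 22: reduce F->( E ). Stack=[( F] ptr=10 lookahead=) remaining=[) $]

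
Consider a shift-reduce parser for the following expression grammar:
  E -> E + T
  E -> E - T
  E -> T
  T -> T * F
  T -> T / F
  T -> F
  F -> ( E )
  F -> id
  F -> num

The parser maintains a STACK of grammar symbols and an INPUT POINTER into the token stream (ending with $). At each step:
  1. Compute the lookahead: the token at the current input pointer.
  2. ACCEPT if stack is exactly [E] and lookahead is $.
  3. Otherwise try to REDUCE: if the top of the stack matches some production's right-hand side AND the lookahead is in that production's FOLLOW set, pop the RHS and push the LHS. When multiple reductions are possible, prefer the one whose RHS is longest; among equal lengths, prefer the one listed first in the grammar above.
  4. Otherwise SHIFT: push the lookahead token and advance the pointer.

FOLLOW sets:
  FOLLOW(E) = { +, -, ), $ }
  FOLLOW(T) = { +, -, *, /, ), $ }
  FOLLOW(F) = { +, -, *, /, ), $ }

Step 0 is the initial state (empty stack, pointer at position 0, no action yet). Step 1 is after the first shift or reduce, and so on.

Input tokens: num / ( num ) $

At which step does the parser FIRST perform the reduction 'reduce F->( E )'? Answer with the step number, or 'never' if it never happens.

Step 1: shift num. Stack=[num] ptr=1 lookahead=/ remaining=[/ ( num ) $]
Step 2: reduce F->num. Stack=[F] ptr=1 lookahead=/ remaining=[/ ( num ) $]
Step 3: reduce T->F. Stack=[T] ptr=1 lookahead=/ remaining=[/ ( num ) $]
Step 4: shift /. Stack=[T /] ptr=2 lookahead=( remaining=[( num ) $]
Step 5: shift (. Stack=[T / (] ptr=3 lookahead=num remaining=[num ) $]
Step 6: shift num. Stack=[T / ( num] ptr=4 lookahead=) remaining=[) $]
Step 7: reduce F->num. Stack=[T / ( F] ptr=4 lookahead=) remaining=[) $]
Step 8: reduce T->F. Stack=[T / ( T] ptr=4 lookahead=) remaining=[) $]
Step 9: reduce E->T. Stack=[T / ( E] ptr=4 lookahead=) remaining=[) $]
Step 10: shift ). Stack=[T / ( E )] ptr=5 lookahead=$ remaining=[$]
Step 11: reduce F->( E ). Stack=[T / F] ptr=5 lookahead=$ remaining=[$]

Answer: 11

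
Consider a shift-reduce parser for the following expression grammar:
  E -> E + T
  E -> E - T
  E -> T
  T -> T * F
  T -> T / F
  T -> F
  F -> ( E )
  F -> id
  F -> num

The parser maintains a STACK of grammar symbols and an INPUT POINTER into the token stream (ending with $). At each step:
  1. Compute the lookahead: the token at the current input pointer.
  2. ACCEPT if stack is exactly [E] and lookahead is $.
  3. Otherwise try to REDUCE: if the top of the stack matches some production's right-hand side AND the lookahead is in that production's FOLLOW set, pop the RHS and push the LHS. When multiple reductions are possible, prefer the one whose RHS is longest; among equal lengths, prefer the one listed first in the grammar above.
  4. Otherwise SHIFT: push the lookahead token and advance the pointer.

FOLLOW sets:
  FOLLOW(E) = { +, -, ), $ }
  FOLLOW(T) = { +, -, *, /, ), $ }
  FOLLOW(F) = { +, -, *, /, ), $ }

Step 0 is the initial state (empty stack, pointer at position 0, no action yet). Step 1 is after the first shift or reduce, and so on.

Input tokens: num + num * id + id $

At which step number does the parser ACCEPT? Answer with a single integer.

Answer: 19

Derivation:
Step 1: shift num. Stack=[num] ptr=1 lookahead=+ remaining=[+ num * id + id $]
Step 2: reduce F->num. Stack=[F] ptr=1 lookahead=+ remaining=[+ num * id + id $]
Step 3: reduce T->F. Stack=[T] ptr=1 lookahead=+ remaining=[+ num * id + id $]
Step 4: reduce E->T. Stack=[E] ptr=1 lookahead=+ remaining=[+ num * id + id $]
Step 5: shift +. Stack=[E +] ptr=2 lookahead=num remaining=[num * id + id $]
Step 6: shift num. Stack=[E + num] ptr=3 lookahead=* remaining=[* id + id $]
Step 7: reduce F->num. Stack=[E + F] ptr=3 lookahead=* remaining=[* id + id $]
Step 8: reduce T->F. Stack=[E + T] ptr=3 lookahead=* remaining=[* id + id $]
Step 9: shift *. Stack=[E + T *] ptr=4 lookahead=id remaining=[id + id $]
Step 10: shift id. Stack=[E + T * id] ptr=5 lookahead=+ remaining=[+ id $]
Step 11: reduce F->id. Stack=[E + T * F] ptr=5 lookahead=+ remaining=[+ id $]
Step 12: reduce T->T * F. Stack=[E + T] ptr=5 lookahead=+ remaining=[+ id $]
Step 13: reduce E->E + T. Stack=[E] ptr=5 lookahead=+ remaining=[+ id $]
Step 14: shift +. Stack=[E +] ptr=6 lookahead=id remaining=[id $]
Step 15: shift id. Stack=[E + id] ptr=7 lookahead=$ remaining=[$]
Step 16: reduce F->id. Stack=[E + F] ptr=7 lookahead=$ remaining=[$]
Step 17: reduce T->F. Stack=[E + T] ptr=7 lookahead=$ remaining=[$]
Step 18: reduce E->E + T. Stack=[E] ptr=7 lookahead=$ remaining=[$]
Step 19: accept. Stack=[E] ptr=7 lookahead=$ remaining=[$]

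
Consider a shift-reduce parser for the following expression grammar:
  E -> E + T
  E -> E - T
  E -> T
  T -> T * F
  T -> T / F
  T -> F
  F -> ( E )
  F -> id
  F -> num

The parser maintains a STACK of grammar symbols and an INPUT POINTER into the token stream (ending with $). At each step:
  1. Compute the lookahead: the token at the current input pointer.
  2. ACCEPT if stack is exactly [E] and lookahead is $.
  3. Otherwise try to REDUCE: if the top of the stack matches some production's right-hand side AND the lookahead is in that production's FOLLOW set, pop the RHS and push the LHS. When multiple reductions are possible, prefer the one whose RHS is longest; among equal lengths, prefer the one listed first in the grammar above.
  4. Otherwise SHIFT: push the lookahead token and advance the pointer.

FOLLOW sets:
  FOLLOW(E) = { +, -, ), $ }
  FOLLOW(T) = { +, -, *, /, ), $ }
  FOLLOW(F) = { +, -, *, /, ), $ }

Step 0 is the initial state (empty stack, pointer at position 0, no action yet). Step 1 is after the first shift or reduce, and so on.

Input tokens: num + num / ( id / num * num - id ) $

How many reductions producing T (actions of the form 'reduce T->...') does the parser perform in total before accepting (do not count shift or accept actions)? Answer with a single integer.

Step 1: shift num. Stack=[num] ptr=1 lookahead=+ remaining=[+ num / ( id / num * num - id ) $]
Step 2: reduce F->num. Stack=[F] ptr=1 lookahead=+ remaining=[+ num / ( id / num * num - id ) $]
Step 3: reduce T->F. Stack=[T] ptr=1 lookahead=+ remaining=[+ num / ( id / num * num - id ) $]
Step 4: reduce E->T. Stack=[E] ptr=1 lookahead=+ remaining=[+ num / ( id / num * num - id ) $]
Step 5: shift +. Stack=[E +] ptr=2 lookahead=num remaining=[num / ( id / num * num - id ) $]
Step 6: shift num. Stack=[E + num] ptr=3 lookahead=/ remaining=[/ ( id / num * num - id ) $]
Step 7: reduce F->num. Stack=[E + F] ptr=3 lookahead=/ remaining=[/ ( id / num * num - id ) $]
Step 8: reduce T->F. Stack=[E + T] ptr=3 lookahead=/ remaining=[/ ( id / num * num - id ) $]
Step 9: shift /. Stack=[E + T /] ptr=4 lookahead=( remaining=[( id / num * num - id ) $]
Step 10: shift (. Stack=[E + T / (] ptr=5 lookahead=id remaining=[id / num * num - id ) $]
Step 11: shift id. Stack=[E + T / ( id] ptr=6 lookahead=/ remaining=[/ num * num - id ) $]
Step 12: reduce F->id. Stack=[E + T / ( F] ptr=6 lookahead=/ remaining=[/ num * num - id ) $]
Step 13: reduce T->F. Stack=[E + T / ( T] ptr=6 lookahead=/ remaining=[/ num * num - id ) $]
Step 14: shift /. Stack=[E + T / ( T /] ptr=7 lookahead=num remaining=[num * num - id ) $]
Step 15: shift num. Stack=[E + T / ( T / num] ptr=8 lookahead=* remaining=[* num - id ) $]
Step 16: reduce F->num. Stack=[E + T / ( T / F] ptr=8 lookahead=* remaining=[* num - id ) $]
Step 17: reduce T->T / F. Stack=[E + T / ( T] ptr=8 lookahead=* remaining=[* num - id ) $]
Step 18: shift *. Stack=[E + T / ( T *] ptr=9 lookahead=num remaining=[num - id ) $]
Step 19: shift num. Stack=[E + T / ( T * num] ptr=10 lookahead=- remaining=[- id ) $]
Step 20: reduce F->num. Stack=[E + T / ( T * F] ptr=10 lookahead=- remaining=[- id ) $]
Step 21: reduce T->T * F. Stack=[E + T / ( T] ptr=10 lookahead=- remaining=[- id ) $]
Step 22: reduce E->T. Stack=[E + T / ( E] ptr=10 lookahead=- remaining=[- id ) $]
Step 23: shift -. Stack=[E + T / ( E -] ptr=11 lookahead=id remaining=[id ) $]
Step 24: shift id. Stack=[E + T / ( E - id] ptr=12 lookahead=) remaining=[) $]
Step 25: reduce F->id. Stack=[E + T / ( E - F] ptr=12 lookahead=) remaining=[) $]
Step 26: reduce T->F. Stack=[E + T / ( E - T] ptr=12 lookahead=) remaining=[) $]
Step 27: reduce E->E - T. Stack=[E + T / ( E] ptr=12 lookahead=) remaining=[) $]
Step 28: shift ). Stack=[E + T / ( E )] ptr=13 lookahead=$ remaining=[$]
Step 29: reduce F->( E ). Stack=[E + T / F] ptr=13 lookahead=$ remaining=[$]
Step 30: reduce T->T / F. Stack=[E + T] ptr=13 lookahead=$ remaining=[$]
Step 31: reduce E->E + T. Stack=[E] ptr=13 lookahead=$ remaining=[$]
Step 32: accept. Stack=[E] ptr=13 lookahead=$ remaining=[$]

Answer: 7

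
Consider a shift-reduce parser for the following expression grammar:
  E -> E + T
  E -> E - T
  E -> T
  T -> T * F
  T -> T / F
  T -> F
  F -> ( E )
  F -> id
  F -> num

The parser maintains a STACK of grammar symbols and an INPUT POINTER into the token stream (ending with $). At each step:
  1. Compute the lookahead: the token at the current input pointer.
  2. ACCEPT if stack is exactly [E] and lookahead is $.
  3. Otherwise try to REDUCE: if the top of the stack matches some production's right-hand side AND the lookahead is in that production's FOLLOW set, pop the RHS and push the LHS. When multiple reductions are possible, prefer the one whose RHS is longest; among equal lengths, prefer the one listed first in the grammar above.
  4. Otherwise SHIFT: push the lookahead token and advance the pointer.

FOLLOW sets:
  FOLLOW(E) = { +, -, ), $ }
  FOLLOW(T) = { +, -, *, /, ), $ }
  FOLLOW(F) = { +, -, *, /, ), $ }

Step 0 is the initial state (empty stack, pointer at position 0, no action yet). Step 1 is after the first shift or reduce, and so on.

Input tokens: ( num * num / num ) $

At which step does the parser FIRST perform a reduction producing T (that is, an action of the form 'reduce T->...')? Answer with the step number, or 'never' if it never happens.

Answer: 4

Derivation:
Step 1: shift (. Stack=[(] ptr=1 lookahead=num remaining=[num * num / num ) $]
Step 2: shift num. Stack=[( num] ptr=2 lookahead=* remaining=[* num / num ) $]
Step 3: reduce F->num. Stack=[( F] ptr=2 lookahead=* remaining=[* num / num ) $]
Step 4: reduce T->F. Stack=[( T] ptr=2 lookahead=* remaining=[* num / num ) $]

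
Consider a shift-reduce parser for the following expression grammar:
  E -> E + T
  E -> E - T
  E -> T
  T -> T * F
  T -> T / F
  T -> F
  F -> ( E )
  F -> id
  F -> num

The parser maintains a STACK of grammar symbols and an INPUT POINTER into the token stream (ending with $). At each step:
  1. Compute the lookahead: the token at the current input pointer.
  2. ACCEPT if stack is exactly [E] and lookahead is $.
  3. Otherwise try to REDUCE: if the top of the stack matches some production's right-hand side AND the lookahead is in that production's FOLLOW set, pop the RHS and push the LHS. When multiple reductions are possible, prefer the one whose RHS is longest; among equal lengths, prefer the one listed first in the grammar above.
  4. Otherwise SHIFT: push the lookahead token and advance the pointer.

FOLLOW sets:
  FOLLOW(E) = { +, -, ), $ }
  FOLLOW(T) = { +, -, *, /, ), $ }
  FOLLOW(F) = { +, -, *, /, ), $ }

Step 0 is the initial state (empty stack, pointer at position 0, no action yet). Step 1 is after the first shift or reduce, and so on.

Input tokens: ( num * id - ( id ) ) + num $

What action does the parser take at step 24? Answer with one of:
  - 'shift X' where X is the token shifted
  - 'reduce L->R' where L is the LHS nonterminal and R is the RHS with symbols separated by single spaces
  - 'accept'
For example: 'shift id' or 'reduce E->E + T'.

Answer: shift +

Derivation:
Step 1: shift (. Stack=[(] ptr=1 lookahead=num remaining=[num * id - ( id ) ) + num $]
Step 2: shift num. Stack=[( num] ptr=2 lookahead=* remaining=[* id - ( id ) ) + num $]
Step 3: reduce F->num. Stack=[( F] ptr=2 lookahead=* remaining=[* id - ( id ) ) + num $]
Step 4: reduce T->F. Stack=[( T] ptr=2 lookahead=* remaining=[* id - ( id ) ) + num $]
Step 5: shift *. Stack=[( T *] ptr=3 lookahead=id remaining=[id - ( id ) ) + num $]
Step 6: shift id. Stack=[( T * id] ptr=4 lookahead=- remaining=[- ( id ) ) + num $]
Step 7: reduce F->id. Stack=[( T * F] ptr=4 lookahead=- remaining=[- ( id ) ) + num $]
Step 8: reduce T->T * F. Stack=[( T] ptr=4 lookahead=- remaining=[- ( id ) ) + num $]
Step 9: reduce E->T. Stack=[( E] ptr=4 lookahead=- remaining=[- ( id ) ) + num $]
Step 10: shift -. Stack=[( E -] ptr=5 lookahead=( remaining=[( id ) ) + num $]
Step 11: shift (. Stack=[( E - (] ptr=6 lookahead=id remaining=[id ) ) + num $]
Step 12: shift id. Stack=[( E - ( id] ptr=7 lookahead=) remaining=[) ) + num $]
Step 13: reduce F->id. Stack=[( E - ( F] ptr=7 lookahead=) remaining=[) ) + num $]
Step 14: reduce T->F. Stack=[( E - ( T] ptr=7 lookahead=) remaining=[) ) + num $]
Step 15: reduce E->T. Stack=[( E - ( E] ptr=7 lookahead=) remaining=[) ) + num $]
Step 16: shift ). Stack=[( E - ( E )] ptr=8 lookahead=) remaining=[) + num $]
Step 17: reduce F->( E ). Stack=[( E - F] ptr=8 lookahead=) remaining=[) + num $]
Step 18: reduce T->F. Stack=[( E - T] ptr=8 lookahead=) remaining=[) + num $]
Step 19: reduce E->E - T. Stack=[( E] ptr=8 lookahead=) remaining=[) + num $]
Step 20: shift ). Stack=[( E )] ptr=9 lookahead=+ remaining=[+ num $]
Step 21: reduce F->( E ). Stack=[F] ptr=9 lookahead=+ remaining=[+ num $]
Step 22: reduce T->F. Stack=[T] ptr=9 lookahead=+ remaining=[+ num $]
Step 23: reduce E->T. Stack=[E] ptr=9 lookahead=+ remaining=[+ num $]
Step 24: shift +. Stack=[E +] ptr=10 lookahead=num remaining=[num $]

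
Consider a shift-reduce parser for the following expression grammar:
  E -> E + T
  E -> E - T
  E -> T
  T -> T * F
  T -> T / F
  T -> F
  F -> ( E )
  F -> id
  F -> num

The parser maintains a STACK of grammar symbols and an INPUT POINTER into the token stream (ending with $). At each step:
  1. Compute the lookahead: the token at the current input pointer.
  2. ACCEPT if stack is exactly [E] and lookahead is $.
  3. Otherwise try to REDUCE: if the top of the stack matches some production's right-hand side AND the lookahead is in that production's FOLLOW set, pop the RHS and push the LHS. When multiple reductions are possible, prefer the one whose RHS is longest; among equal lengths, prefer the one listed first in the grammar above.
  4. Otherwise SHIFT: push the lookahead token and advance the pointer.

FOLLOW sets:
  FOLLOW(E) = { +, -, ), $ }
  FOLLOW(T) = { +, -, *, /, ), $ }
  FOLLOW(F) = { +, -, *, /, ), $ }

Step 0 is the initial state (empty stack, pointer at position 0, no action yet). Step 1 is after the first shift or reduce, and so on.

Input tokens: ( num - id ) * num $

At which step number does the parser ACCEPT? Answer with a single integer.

Step 1: shift (. Stack=[(] ptr=1 lookahead=num remaining=[num - id ) * num $]
Step 2: shift num. Stack=[( num] ptr=2 lookahead=- remaining=[- id ) * num $]
Step 3: reduce F->num. Stack=[( F] ptr=2 lookahead=- remaining=[- id ) * num $]
Step 4: reduce T->F. Stack=[( T] ptr=2 lookahead=- remaining=[- id ) * num $]
Step 5: reduce E->T. Stack=[( E] ptr=2 lookahead=- remaining=[- id ) * num $]
Step 6: shift -. Stack=[( E -] ptr=3 lookahead=id remaining=[id ) * num $]
Step 7: shift id. Stack=[( E - id] ptr=4 lookahead=) remaining=[) * num $]
Step 8: reduce F->id. Stack=[( E - F] ptr=4 lookahead=) remaining=[) * num $]
Step 9: reduce T->F. Stack=[( E - T] ptr=4 lookahead=) remaining=[) * num $]
Step 10: reduce E->E - T. Stack=[( E] ptr=4 lookahead=) remaining=[) * num $]
Step 11: shift ). Stack=[( E )] ptr=5 lookahead=* remaining=[* num $]
Step 12: reduce F->( E ). Stack=[F] ptr=5 lookahead=* remaining=[* num $]
Step 13: reduce T->F. Stack=[T] ptr=5 lookahead=* remaining=[* num $]
Step 14: shift *. Stack=[T *] ptr=6 lookahead=num remaining=[num $]
Step 15: shift num. Stack=[T * num] ptr=7 lookahead=$ remaining=[$]
Step 16: reduce F->num. Stack=[T * F] ptr=7 lookahead=$ remaining=[$]
Step 17: reduce T->T * F. Stack=[T] ptr=7 lookahead=$ remaining=[$]
Step 18: reduce E->T. Stack=[E] ptr=7 lookahead=$ remaining=[$]
Step 19: accept. Stack=[E] ptr=7 lookahead=$ remaining=[$]

Answer: 19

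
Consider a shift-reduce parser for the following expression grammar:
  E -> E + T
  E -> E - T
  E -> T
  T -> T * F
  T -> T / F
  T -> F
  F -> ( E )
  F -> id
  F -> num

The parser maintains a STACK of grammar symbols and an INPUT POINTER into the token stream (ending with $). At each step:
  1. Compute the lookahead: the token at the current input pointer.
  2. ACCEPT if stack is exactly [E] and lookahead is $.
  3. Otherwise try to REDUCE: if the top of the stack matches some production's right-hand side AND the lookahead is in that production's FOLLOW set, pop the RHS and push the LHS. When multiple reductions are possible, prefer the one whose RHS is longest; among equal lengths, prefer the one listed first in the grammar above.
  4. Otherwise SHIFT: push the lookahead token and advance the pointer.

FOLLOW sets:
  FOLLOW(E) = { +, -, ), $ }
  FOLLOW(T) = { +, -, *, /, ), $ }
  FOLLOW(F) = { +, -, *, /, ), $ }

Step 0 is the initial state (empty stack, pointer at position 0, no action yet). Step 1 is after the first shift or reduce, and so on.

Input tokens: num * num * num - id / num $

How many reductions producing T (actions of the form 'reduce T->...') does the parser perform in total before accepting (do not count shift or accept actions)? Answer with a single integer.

Answer: 5

Derivation:
Step 1: shift num. Stack=[num] ptr=1 lookahead=* remaining=[* num * num - id / num $]
Step 2: reduce F->num. Stack=[F] ptr=1 lookahead=* remaining=[* num * num - id / num $]
Step 3: reduce T->F. Stack=[T] ptr=1 lookahead=* remaining=[* num * num - id / num $]
Step 4: shift *. Stack=[T *] ptr=2 lookahead=num remaining=[num * num - id / num $]
Step 5: shift num. Stack=[T * num] ptr=3 lookahead=* remaining=[* num - id / num $]
Step 6: reduce F->num. Stack=[T * F] ptr=3 lookahead=* remaining=[* num - id / num $]
Step 7: reduce T->T * F. Stack=[T] ptr=3 lookahead=* remaining=[* num - id / num $]
Step 8: shift *. Stack=[T *] ptr=4 lookahead=num remaining=[num - id / num $]
Step 9: shift num. Stack=[T * num] ptr=5 lookahead=- remaining=[- id / num $]
Step 10: reduce F->num. Stack=[T * F] ptr=5 lookahead=- remaining=[- id / num $]
Step 11: reduce T->T * F. Stack=[T] ptr=5 lookahead=- remaining=[- id / num $]
Step 12: reduce E->T. Stack=[E] ptr=5 lookahead=- remaining=[- id / num $]
Step 13: shift -. Stack=[E -] ptr=6 lookahead=id remaining=[id / num $]
Step 14: shift id. Stack=[E - id] ptr=7 lookahead=/ remaining=[/ num $]
Step 15: reduce F->id. Stack=[E - F] ptr=7 lookahead=/ remaining=[/ num $]
Step 16: reduce T->F. Stack=[E - T] ptr=7 lookahead=/ remaining=[/ num $]
Step 17: shift /. Stack=[E - T /] ptr=8 lookahead=num remaining=[num $]
Step 18: shift num. Stack=[E - T / num] ptr=9 lookahead=$ remaining=[$]
Step 19: reduce F->num. Stack=[E - T / F] ptr=9 lookahead=$ remaining=[$]
Step 20: reduce T->T / F. Stack=[E - T] ptr=9 lookahead=$ remaining=[$]
Step 21: reduce E->E - T. Stack=[E] ptr=9 lookahead=$ remaining=[$]
Step 22: accept. Stack=[E] ptr=9 lookahead=$ remaining=[$]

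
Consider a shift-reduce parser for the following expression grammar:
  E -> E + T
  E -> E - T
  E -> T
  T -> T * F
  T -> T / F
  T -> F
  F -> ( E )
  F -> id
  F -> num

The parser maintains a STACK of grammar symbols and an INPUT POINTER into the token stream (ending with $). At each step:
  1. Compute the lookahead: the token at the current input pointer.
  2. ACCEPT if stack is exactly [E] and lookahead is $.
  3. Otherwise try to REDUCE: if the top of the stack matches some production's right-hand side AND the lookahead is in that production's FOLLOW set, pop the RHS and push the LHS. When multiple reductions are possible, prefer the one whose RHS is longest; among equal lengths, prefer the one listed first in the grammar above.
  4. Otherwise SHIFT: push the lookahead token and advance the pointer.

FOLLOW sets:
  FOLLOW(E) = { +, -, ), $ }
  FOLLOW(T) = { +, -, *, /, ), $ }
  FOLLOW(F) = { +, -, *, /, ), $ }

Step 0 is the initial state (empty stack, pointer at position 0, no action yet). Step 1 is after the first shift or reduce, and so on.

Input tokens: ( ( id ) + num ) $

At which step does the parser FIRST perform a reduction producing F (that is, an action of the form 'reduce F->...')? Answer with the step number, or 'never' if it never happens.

Answer: 4

Derivation:
Step 1: shift (. Stack=[(] ptr=1 lookahead=( remaining=[( id ) + num ) $]
Step 2: shift (. Stack=[( (] ptr=2 lookahead=id remaining=[id ) + num ) $]
Step 3: shift id. Stack=[( ( id] ptr=3 lookahead=) remaining=[) + num ) $]
Step 4: reduce F->id. Stack=[( ( F] ptr=3 lookahead=) remaining=[) + num ) $]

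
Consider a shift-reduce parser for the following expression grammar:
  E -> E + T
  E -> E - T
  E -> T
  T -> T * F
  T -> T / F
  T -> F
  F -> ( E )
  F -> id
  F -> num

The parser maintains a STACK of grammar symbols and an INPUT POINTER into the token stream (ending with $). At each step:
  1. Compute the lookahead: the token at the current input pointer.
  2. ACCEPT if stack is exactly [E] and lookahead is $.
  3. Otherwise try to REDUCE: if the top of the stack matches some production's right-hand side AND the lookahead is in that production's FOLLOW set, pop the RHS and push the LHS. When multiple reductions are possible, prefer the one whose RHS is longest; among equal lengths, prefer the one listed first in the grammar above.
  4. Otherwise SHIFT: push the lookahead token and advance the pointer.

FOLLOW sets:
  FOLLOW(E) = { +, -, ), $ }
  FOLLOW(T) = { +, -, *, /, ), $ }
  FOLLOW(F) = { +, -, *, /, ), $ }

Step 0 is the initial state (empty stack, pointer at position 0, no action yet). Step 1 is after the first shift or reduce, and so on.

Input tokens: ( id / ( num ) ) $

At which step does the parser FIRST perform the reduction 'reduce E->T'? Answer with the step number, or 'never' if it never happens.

Answer: 10

Derivation:
Step 1: shift (. Stack=[(] ptr=1 lookahead=id remaining=[id / ( num ) ) $]
Step 2: shift id. Stack=[( id] ptr=2 lookahead=/ remaining=[/ ( num ) ) $]
Step 3: reduce F->id. Stack=[( F] ptr=2 lookahead=/ remaining=[/ ( num ) ) $]
Step 4: reduce T->F. Stack=[( T] ptr=2 lookahead=/ remaining=[/ ( num ) ) $]
Step 5: shift /. Stack=[( T /] ptr=3 lookahead=( remaining=[( num ) ) $]
Step 6: shift (. Stack=[( T / (] ptr=4 lookahead=num remaining=[num ) ) $]
Step 7: shift num. Stack=[( T / ( num] ptr=5 lookahead=) remaining=[) ) $]
Step 8: reduce F->num. Stack=[( T / ( F] ptr=5 lookahead=) remaining=[) ) $]
Step 9: reduce T->F. Stack=[( T / ( T] ptr=5 lookahead=) remaining=[) ) $]
Step 10: reduce E->T. Stack=[( T / ( E] ptr=5 lookahead=) remaining=[) ) $]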